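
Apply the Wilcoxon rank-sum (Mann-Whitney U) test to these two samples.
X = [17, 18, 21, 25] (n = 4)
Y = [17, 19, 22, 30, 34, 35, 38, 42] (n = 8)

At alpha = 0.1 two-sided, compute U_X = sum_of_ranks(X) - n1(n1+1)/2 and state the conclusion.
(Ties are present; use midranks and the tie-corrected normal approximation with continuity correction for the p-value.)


Step 1: Combine and sort all 12 observations; assign midranks.
sorted (value, group): (17,X), (17,Y), (18,X), (19,Y), (21,X), (22,Y), (25,X), (30,Y), (34,Y), (35,Y), (38,Y), (42,Y)
ranks: 17->1.5, 17->1.5, 18->3, 19->4, 21->5, 22->6, 25->7, 30->8, 34->9, 35->10, 38->11, 42->12
Step 2: Rank sum for X: R1 = 1.5 + 3 + 5 + 7 = 16.5.
Step 3: U_X = R1 - n1(n1+1)/2 = 16.5 - 4*5/2 = 16.5 - 10 = 6.5.
       U_Y = n1*n2 - U_X = 32 - 6.5 = 25.5.
Step 4: Ties are present, so use the tie-corrected normal approximation (with continuity correction) for the p-value.
Step 5: p-value = 0.125707; compare to alpha = 0.1. fail to reject H0.

U_X = 6.5, p = 0.125707, fail to reject H0 at alpha = 0.1.


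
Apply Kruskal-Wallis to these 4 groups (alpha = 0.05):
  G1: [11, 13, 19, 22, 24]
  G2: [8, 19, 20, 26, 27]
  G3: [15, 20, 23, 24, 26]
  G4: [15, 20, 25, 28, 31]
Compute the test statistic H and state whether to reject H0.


Step 1: Combine all N = 20 observations and assign midranks.
sorted (value, group, rank): (8,G2,1), (11,G1,2), (13,G1,3), (15,G3,4.5), (15,G4,4.5), (19,G1,6.5), (19,G2,6.5), (20,G2,9), (20,G3,9), (20,G4,9), (22,G1,11), (23,G3,12), (24,G1,13.5), (24,G3,13.5), (25,G4,15), (26,G2,16.5), (26,G3,16.5), (27,G2,18), (28,G4,19), (31,G4,20)
Step 2: Sum ranks within each group.
R_1 = 36 (n_1 = 5)
R_2 = 51 (n_2 = 5)
R_3 = 55.5 (n_3 = 5)
R_4 = 67.5 (n_4 = 5)
Step 3: H = 12/(N(N+1)) * sum(R_i^2/n_i) - 3(N+1)
     = 12/(20*21) * (36^2/5 + 51^2/5 + 55.5^2/5 + 67.5^2/5) - 3*21
     = 0.028571 * 2306.7 - 63
     = 2.905714.
Step 4: Ties present; correction factor C = 1 - 48/(20^3 - 20) = 0.993985. Corrected H = 2.905714 / 0.993985 = 2.923298.
Step 5: Under H0, H ~ chi^2(3); p-value = 0.403603.
Step 6: alpha = 0.05. fail to reject H0.

H = 2.9233, df = 3, p = 0.403603, fail to reject H0.


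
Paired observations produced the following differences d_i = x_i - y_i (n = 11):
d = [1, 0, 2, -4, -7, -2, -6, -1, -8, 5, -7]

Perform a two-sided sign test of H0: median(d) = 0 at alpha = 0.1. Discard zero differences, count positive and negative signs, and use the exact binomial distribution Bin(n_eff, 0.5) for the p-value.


Step 1: Discard zero differences. Original n = 11; n_eff = number of nonzero differences = 10.
Nonzero differences (with sign): +1, +2, -4, -7, -2, -6, -1, -8, +5, -7
Step 2: Count signs: positive = 3, negative = 7.
Step 3: Under H0: P(positive) = 0.5, so the number of positives S ~ Bin(10, 0.5).
Step 4: Two-sided exact p-value = sum of Bin(10,0.5) probabilities at or below the observed probability = 0.343750.
Step 5: alpha = 0.1. fail to reject H0.

n_eff = 10, pos = 3, neg = 7, p = 0.343750, fail to reject H0.


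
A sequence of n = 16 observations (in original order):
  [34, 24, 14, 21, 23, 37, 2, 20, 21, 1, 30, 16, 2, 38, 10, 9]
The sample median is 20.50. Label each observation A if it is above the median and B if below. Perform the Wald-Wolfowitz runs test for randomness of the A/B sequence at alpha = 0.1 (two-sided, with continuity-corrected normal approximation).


Step 1: Compute median = 20.50; label A = above, B = below.
Labels in order: AABAAABBABABBABB  (n_A = 8, n_B = 8)
Step 2: Count runs R = 10.
Step 3: Under H0 (random ordering), E[R] = 2*n_A*n_B/(n_A+n_B) + 1 = 2*8*8/16 + 1 = 9.0000.
        Var[R] = 2*n_A*n_B*(2*n_A*n_B - n_A - n_B) / ((n_A+n_B)^2 * (n_A+n_B-1)) = 14336/3840 = 3.7333.
        SD[R] = 1.9322.
Step 4: Continuity-corrected z = (R - 0.5 - E[R]) / SD[R] = (10 - 0.5 - 9.0000) / 1.9322 = 0.2588.
Step 5: Two-sided p-value via normal approximation = 2*(1 - Phi(|z|)) = 0.795809.
Step 6: alpha = 0.1. fail to reject H0.

R = 10, z = 0.2588, p = 0.795809, fail to reject H0.


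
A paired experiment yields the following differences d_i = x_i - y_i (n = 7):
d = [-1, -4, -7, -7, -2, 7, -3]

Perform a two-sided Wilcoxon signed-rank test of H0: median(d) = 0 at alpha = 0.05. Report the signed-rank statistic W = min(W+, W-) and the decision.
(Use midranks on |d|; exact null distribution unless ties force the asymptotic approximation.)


Step 1: Drop any zero differences (none here) and take |d_i|.
|d| = [1, 4, 7, 7, 2, 7, 3]
Step 2: Midrank |d_i| (ties get averaged ranks).
ranks: |1|->1, |4|->4, |7|->6, |7|->6, |2|->2, |7|->6, |3|->3
Step 3: Attach original signs; sum ranks with positive sign and with negative sign.
W+ = 6 = 6
W- = 1 + 4 + 6 + 6 + 2 + 3 = 22
(Check: W+ + W- = 28 should equal n(n+1)/2 = 28.)
Step 4: Test statistic W = min(W+, W-) = 6.
Step 5: Ties in |d|, so use the tie-corrected normal approximation.
        E[W] = n(n+1)/4 = 7*8/4 = 14.
        Tie groups: |d|=7 (t=3); sum(t^3 - t) = 24.
        Var[W] = n(n+1)(2n+1)/24 - sum(t^3-t)/48 = 840/24 - 24/48 = 34.5.
        z = (W - E[W]) / sqrt(Var[W]) = (6 - 14) / 5.8737 = -1.3620.
        Two-sided p = 2*Phi(z) = 0.173195.
Step 6: alpha = 0.05. fail to reject H0.

W+ = 6, W- = 22, W = min = 6, p = 0.173195, fail to reject H0.


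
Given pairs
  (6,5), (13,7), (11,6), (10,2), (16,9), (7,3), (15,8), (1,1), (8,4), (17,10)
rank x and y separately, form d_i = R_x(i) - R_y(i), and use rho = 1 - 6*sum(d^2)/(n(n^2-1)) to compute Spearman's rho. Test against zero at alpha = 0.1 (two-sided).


Step 1: Rank x and y separately (midranks; no ties here).
rank(x): 6->2, 13->7, 11->6, 10->5, 16->9, 7->3, 15->8, 1->1, 8->4, 17->10
rank(y): 5->5, 7->7, 6->6, 2->2, 9->9, 3->3, 8->8, 1->1, 4->4, 10->10
Step 2: d_i = R_x(i) - R_y(i); compute d_i^2.
  (2-5)^2=9, (7-7)^2=0, (6-6)^2=0, (5-2)^2=9, (9-9)^2=0, (3-3)^2=0, (8-8)^2=0, (1-1)^2=0, (4-4)^2=0, (10-10)^2=0
sum(d^2) = 18.
Step 3: rho = 1 - 6*18 / (10*(10^2 - 1)) = 1 - 108/990 = 0.890909.
Step 4: Under H0, t = rho * sqrt((n-2)/(1-rho^2)) = 5.5482 ~ t(8).
Step 5: Two-sided p-value from the t-distribution with 8 df = 0.000542.
Step 6: alpha = 0.1. reject H0.

rho = 0.8909, p = 0.000542, reject H0 at alpha = 0.1.


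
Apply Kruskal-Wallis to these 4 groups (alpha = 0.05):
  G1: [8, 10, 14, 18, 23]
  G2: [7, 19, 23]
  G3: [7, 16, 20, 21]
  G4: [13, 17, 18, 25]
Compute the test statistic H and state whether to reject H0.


Step 1: Combine all N = 16 observations and assign midranks.
sorted (value, group, rank): (7,G2,1.5), (7,G3,1.5), (8,G1,3), (10,G1,4), (13,G4,5), (14,G1,6), (16,G3,7), (17,G4,8), (18,G1,9.5), (18,G4,9.5), (19,G2,11), (20,G3,12), (21,G3,13), (23,G1,14.5), (23,G2,14.5), (25,G4,16)
Step 2: Sum ranks within each group.
R_1 = 37 (n_1 = 5)
R_2 = 27 (n_2 = 3)
R_3 = 33.5 (n_3 = 4)
R_4 = 38.5 (n_4 = 4)
Step 3: H = 12/(N(N+1)) * sum(R_i^2/n_i) - 3(N+1)
     = 12/(16*17) * (37^2/5 + 27^2/3 + 33.5^2/4 + 38.5^2/4) - 3*17
     = 0.044118 * 1167.92 - 51
     = 0.526103.
Step 4: Ties present; correction factor C = 1 - 18/(16^3 - 16) = 0.995588. Corrected H = 0.526103 / 0.995588 = 0.528434.
Step 5: Under H0, H ~ chi^2(3); p-value = 0.912602.
Step 6: alpha = 0.05. fail to reject H0.

H = 0.5284, df = 3, p = 0.912602, fail to reject H0.


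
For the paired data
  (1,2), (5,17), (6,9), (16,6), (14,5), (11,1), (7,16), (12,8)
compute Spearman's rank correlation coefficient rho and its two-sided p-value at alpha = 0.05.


Step 1: Rank x and y separately (midranks; no ties here).
rank(x): 1->1, 5->2, 6->3, 16->8, 14->7, 11->5, 7->4, 12->6
rank(y): 2->2, 17->8, 9->6, 6->4, 5->3, 1->1, 16->7, 8->5
Step 2: d_i = R_x(i) - R_y(i); compute d_i^2.
  (1-2)^2=1, (2-8)^2=36, (3-6)^2=9, (8-4)^2=16, (7-3)^2=16, (5-1)^2=16, (4-7)^2=9, (6-5)^2=1
sum(d^2) = 104.
Step 3: rho = 1 - 6*104 / (8*(8^2 - 1)) = 1 - 624/504 = -0.238095.
Step 4: Under H0, t = rho * sqrt((n-2)/(1-rho^2)) = -0.6005 ~ t(6).
Step 5: Two-sided p-value from the t-distribution with 6 df = 0.570156.
Step 6: alpha = 0.05. fail to reject H0.

rho = -0.2381, p = 0.570156, fail to reject H0 at alpha = 0.05.


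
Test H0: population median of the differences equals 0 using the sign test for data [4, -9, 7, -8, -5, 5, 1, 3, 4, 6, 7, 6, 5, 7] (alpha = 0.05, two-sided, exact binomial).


Step 1: Discard zero differences. Original n = 14; n_eff = number of nonzero differences = 14.
Nonzero differences (with sign): +4, -9, +7, -8, -5, +5, +1, +3, +4, +6, +7, +6, +5, +7
Step 2: Count signs: positive = 11, negative = 3.
Step 3: Under H0: P(positive) = 0.5, so the number of positives S ~ Bin(14, 0.5).
Step 4: Two-sided exact p-value = sum of Bin(14,0.5) probabilities at or below the observed probability = 0.057373.
Step 5: alpha = 0.05. fail to reject H0.

n_eff = 14, pos = 11, neg = 3, p = 0.057373, fail to reject H0.


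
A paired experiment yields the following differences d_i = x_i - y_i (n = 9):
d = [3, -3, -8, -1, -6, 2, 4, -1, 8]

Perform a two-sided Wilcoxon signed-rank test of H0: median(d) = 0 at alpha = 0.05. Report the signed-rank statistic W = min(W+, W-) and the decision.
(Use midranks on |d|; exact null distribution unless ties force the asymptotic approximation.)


Step 1: Drop any zero differences (none here) and take |d_i|.
|d| = [3, 3, 8, 1, 6, 2, 4, 1, 8]
Step 2: Midrank |d_i| (ties get averaged ranks).
ranks: |3|->4.5, |3|->4.5, |8|->8.5, |1|->1.5, |6|->7, |2|->3, |4|->6, |1|->1.5, |8|->8.5
Step 3: Attach original signs; sum ranks with positive sign and with negative sign.
W+ = 4.5 + 3 + 6 + 8.5 = 22
W- = 4.5 + 8.5 + 1.5 + 7 + 1.5 = 23
(Check: W+ + W- = 45 should equal n(n+1)/2 = 45.)
Step 4: Test statistic W = min(W+, W-) = 22.
Step 5: Ties in |d|, so use the tie-corrected normal approximation.
        E[W] = n(n+1)/4 = 9*10/4 = 22.5.
        Tie groups: |d|=1 (t=2), |d|=3 (t=2), |d|=8 (t=2); sum(t^3 - t) = 18.
        Var[W] = n(n+1)(2n+1)/24 - sum(t^3-t)/48 = 1710/24 - 18/48 = 70.875.
        z = (W - E[W]) / sqrt(Var[W]) = (22 - 22.5) / 8.4187 = -0.0594.
        Two-sided p = 2*Phi(z) = 0.952640.
Step 6: alpha = 0.05. fail to reject H0.

W+ = 22, W- = 23, W = min = 22, p = 0.952640, fail to reject H0.


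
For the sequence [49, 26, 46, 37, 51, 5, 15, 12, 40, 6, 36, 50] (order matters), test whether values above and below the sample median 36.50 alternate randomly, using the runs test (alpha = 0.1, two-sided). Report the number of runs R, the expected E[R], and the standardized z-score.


Step 1: Compute median = 36.50; label A = above, B = below.
Labels in order: ABAAABBBABBA  (n_A = 6, n_B = 6)
Step 2: Count runs R = 7.
Step 3: Under H0 (random ordering), E[R] = 2*n_A*n_B/(n_A+n_B) + 1 = 2*6*6/12 + 1 = 7.0000.
        Var[R] = 2*n_A*n_B*(2*n_A*n_B - n_A - n_B) / ((n_A+n_B)^2 * (n_A+n_B-1)) = 4320/1584 = 2.7273.
        SD[R] = 1.6514.
Step 4: R = E[R], so z = 0 with no continuity correction.
Step 5: Two-sided p-value via normal approximation = 2*(1 - Phi(|z|)) = 1.000000.
Step 6: alpha = 0.1. fail to reject H0.

R = 7, z = 0.0000, p = 1.000000, fail to reject H0.


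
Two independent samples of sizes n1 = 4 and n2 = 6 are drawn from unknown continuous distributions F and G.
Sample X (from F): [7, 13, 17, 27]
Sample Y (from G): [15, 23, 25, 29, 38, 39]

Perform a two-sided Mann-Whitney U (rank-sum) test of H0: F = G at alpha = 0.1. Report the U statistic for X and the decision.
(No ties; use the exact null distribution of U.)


Step 1: Combine and sort all 10 observations; assign midranks.
sorted (value, group): (7,X), (13,X), (15,Y), (17,X), (23,Y), (25,Y), (27,X), (29,Y), (38,Y), (39,Y)
ranks: 7->1, 13->2, 15->3, 17->4, 23->5, 25->6, 27->7, 29->8, 38->9, 39->10
Step 2: Rank sum for X: R1 = 1 + 2 + 4 + 7 = 14.
Step 3: U_X = R1 - n1(n1+1)/2 = 14 - 4*5/2 = 14 - 10 = 4.
       U_Y = n1*n2 - U_X = 24 - 4 = 20.
Step 4: No ties, so the exact null distribution of U (based on enumerating the C(10,4) = 210 equally likely rank assignments) gives the two-sided p-value.
Step 5: p-value = 0.114286; compare to alpha = 0.1. fail to reject H0.

U_X = 4, p = 0.114286, fail to reject H0 at alpha = 0.1.


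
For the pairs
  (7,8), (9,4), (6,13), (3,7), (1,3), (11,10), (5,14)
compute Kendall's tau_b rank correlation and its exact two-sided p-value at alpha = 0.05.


Step 1: Enumerate the 21 unordered pairs (i,j) with i<j and classify each by sign(x_j-x_i) * sign(y_j-y_i).
  (1,2):dx=+2,dy=-4->D; (1,3):dx=-1,dy=+5->D; (1,4):dx=-4,dy=-1->C; (1,5):dx=-6,dy=-5->C
  (1,6):dx=+4,dy=+2->C; (1,7):dx=-2,dy=+6->D; (2,3):dx=-3,dy=+9->D; (2,4):dx=-6,dy=+3->D
  (2,5):dx=-8,dy=-1->C; (2,6):dx=+2,dy=+6->C; (2,7):dx=-4,dy=+10->D; (3,4):dx=-3,dy=-6->C
  (3,5):dx=-5,dy=-10->C; (3,6):dx=+5,dy=-3->D; (3,7):dx=-1,dy=+1->D; (4,5):dx=-2,dy=-4->C
  (4,6):dx=+8,dy=+3->C; (4,7):dx=+2,dy=+7->C; (5,6):dx=+10,dy=+7->C; (5,7):dx=+4,dy=+11->C
  (6,7):dx=-6,dy=+4->D
Step 2: C = 12, D = 9, total pairs = 21.
Step 3: tau = (C - D)/(n(n-1)/2) = (12 - 9)/21 = 0.142857.
Step 4: Exact two-sided p-value (enumerate n! = 5040 permutations of y under H0): p = 0.772619.
Step 5: alpha = 0.05. fail to reject H0.

tau_b = 0.1429 (C=12, D=9), p = 0.772619, fail to reject H0.


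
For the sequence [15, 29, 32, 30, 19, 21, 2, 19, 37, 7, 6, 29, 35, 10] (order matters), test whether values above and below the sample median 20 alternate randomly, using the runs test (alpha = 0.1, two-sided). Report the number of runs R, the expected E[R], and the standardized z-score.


Step 1: Compute median = 20; label A = above, B = below.
Labels in order: BAAABABBABBAAB  (n_A = 7, n_B = 7)
Step 2: Count runs R = 9.
Step 3: Under H0 (random ordering), E[R] = 2*n_A*n_B/(n_A+n_B) + 1 = 2*7*7/14 + 1 = 8.0000.
        Var[R] = 2*n_A*n_B*(2*n_A*n_B - n_A - n_B) / ((n_A+n_B)^2 * (n_A+n_B-1)) = 8232/2548 = 3.2308.
        SD[R] = 1.7974.
Step 4: Continuity-corrected z = (R - 0.5 - E[R]) / SD[R] = (9 - 0.5 - 8.0000) / 1.7974 = 0.2782.
Step 5: Two-sided p-value via normal approximation = 2*(1 - Phi(|z|)) = 0.780879.
Step 6: alpha = 0.1. fail to reject H0.

R = 9, z = 0.2782, p = 0.780879, fail to reject H0.


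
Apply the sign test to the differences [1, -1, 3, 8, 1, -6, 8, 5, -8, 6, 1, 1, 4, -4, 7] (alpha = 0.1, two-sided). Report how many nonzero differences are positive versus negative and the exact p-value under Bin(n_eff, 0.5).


Step 1: Discard zero differences. Original n = 15; n_eff = number of nonzero differences = 15.
Nonzero differences (with sign): +1, -1, +3, +8, +1, -6, +8, +5, -8, +6, +1, +1, +4, -4, +7
Step 2: Count signs: positive = 11, negative = 4.
Step 3: Under H0: P(positive) = 0.5, so the number of positives S ~ Bin(15, 0.5).
Step 4: Two-sided exact p-value = sum of Bin(15,0.5) probabilities at or below the observed probability = 0.118469.
Step 5: alpha = 0.1. fail to reject H0.

n_eff = 15, pos = 11, neg = 4, p = 0.118469, fail to reject H0.


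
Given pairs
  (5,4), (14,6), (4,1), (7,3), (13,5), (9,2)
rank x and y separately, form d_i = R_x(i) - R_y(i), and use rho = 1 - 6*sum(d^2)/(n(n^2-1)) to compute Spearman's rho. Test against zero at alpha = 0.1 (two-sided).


Step 1: Rank x and y separately (midranks; no ties here).
rank(x): 5->2, 14->6, 4->1, 7->3, 13->5, 9->4
rank(y): 4->4, 6->6, 1->1, 3->3, 5->5, 2->2
Step 2: d_i = R_x(i) - R_y(i); compute d_i^2.
  (2-4)^2=4, (6-6)^2=0, (1-1)^2=0, (3-3)^2=0, (5-5)^2=0, (4-2)^2=4
sum(d^2) = 8.
Step 3: rho = 1 - 6*8 / (6*(6^2 - 1)) = 1 - 48/210 = 0.771429.
Step 4: Under H0, t = rho * sqrt((n-2)/(1-rho^2)) = 2.4247 ~ t(4).
Step 5: Two-sided p-value from the t-distribution with 4 df = 0.072397.
Step 6: alpha = 0.1. reject H0.

rho = 0.7714, p = 0.072397, reject H0 at alpha = 0.1.


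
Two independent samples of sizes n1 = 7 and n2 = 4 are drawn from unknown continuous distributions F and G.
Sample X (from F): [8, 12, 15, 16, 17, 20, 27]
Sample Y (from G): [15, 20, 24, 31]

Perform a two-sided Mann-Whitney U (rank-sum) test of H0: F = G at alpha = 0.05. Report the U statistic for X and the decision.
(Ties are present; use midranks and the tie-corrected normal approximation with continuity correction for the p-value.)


Step 1: Combine and sort all 11 observations; assign midranks.
sorted (value, group): (8,X), (12,X), (15,X), (15,Y), (16,X), (17,X), (20,X), (20,Y), (24,Y), (27,X), (31,Y)
ranks: 8->1, 12->2, 15->3.5, 15->3.5, 16->5, 17->6, 20->7.5, 20->7.5, 24->9, 27->10, 31->11
Step 2: Rank sum for X: R1 = 1 + 2 + 3.5 + 5 + 6 + 7.5 + 10 = 35.
Step 3: U_X = R1 - n1(n1+1)/2 = 35 - 7*8/2 = 35 - 28 = 7.
       U_Y = n1*n2 - U_X = 28 - 7 = 21.
Step 4: Ties are present, so use the tie-corrected normal approximation (with continuity correction) for the p-value.
Step 5: p-value = 0.217200; compare to alpha = 0.05. fail to reject H0.

U_X = 7, p = 0.217200, fail to reject H0 at alpha = 0.05.


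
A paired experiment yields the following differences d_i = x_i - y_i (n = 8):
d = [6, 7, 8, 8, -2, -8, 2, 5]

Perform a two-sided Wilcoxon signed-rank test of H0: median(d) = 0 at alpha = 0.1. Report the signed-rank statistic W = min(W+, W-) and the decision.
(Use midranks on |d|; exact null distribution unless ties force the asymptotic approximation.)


Step 1: Drop any zero differences (none here) and take |d_i|.
|d| = [6, 7, 8, 8, 2, 8, 2, 5]
Step 2: Midrank |d_i| (ties get averaged ranks).
ranks: |6|->4, |7|->5, |8|->7, |8|->7, |2|->1.5, |8|->7, |2|->1.5, |5|->3
Step 3: Attach original signs; sum ranks with positive sign and with negative sign.
W+ = 4 + 5 + 7 + 7 + 1.5 + 3 = 27.5
W- = 1.5 + 7 = 8.5
(Check: W+ + W- = 36 should equal n(n+1)/2 = 36.)
Step 4: Test statistic W = min(W+, W-) = 8.5.
Step 5: Ties in |d|, so use the tie-corrected normal approximation.
        E[W] = n(n+1)/4 = 8*9/4 = 18.
        Tie groups: |d|=2 (t=2), |d|=8 (t=3); sum(t^3 - t) = 30.
        Var[W] = n(n+1)(2n+1)/24 - sum(t^3-t)/48 = 1224/24 - 30/48 = 50.375.
        z = (W - E[W]) / sqrt(Var[W]) = (8.5 - 18) / 7.0975 = -1.3385.
        Two-sided p = 2*Phi(z) = 0.180736.
Step 6: alpha = 0.1. fail to reject H0.

W+ = 27.5, W- = 8.5, W = min = 8.5, p = 0.180736, fail to reject H0.


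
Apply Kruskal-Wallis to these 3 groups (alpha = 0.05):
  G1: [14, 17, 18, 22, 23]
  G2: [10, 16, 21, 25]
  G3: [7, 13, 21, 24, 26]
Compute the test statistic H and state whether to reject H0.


Step 1: Combine all N = 14 observations and assign midranks.
sorted (value, group, rank): (7,G3,1), (10,G2,2), (13,G3,3), (14,G1,4), (16,G2,5), (17,G1,6), (18,G1,7), (21,G2,8.5), (21,G3,8.5), (22,G1,10), (23,G1,11), (24,G3,12), (25,G2,13), (26,G3,14)
Step 2: Sum ranks within each group.
R_1 = 38 (n_1 = 5)
R_2 = 28.5 (n_2 = 4)
R_3 = 38.5 (n_3 = 5)
Step 3: H = 12/(N(N+1)) * sum(R_i^2/n_i) - 3(N+1)
     = 12/(14*15) * (38^2/5 + 28.5^2/4 + 38.5^2/5) - 3*15
     = 0.057143 * 788.312 - 45
     = 0.046429.
Step 4: Ties present; correction factor C = 1 - 6/(14^3 - 14) = 0.997802. Corrected H = 0.046429 / 0.997802 = 0.046531.
Step 5: Under H0, H ~ chi^2(2); p-value = 0.977003.
Step 6: alpha = 0.05. fail to reject H0.

H = 0.0465, df = 2, p = 0.977003, fail to reject H0.


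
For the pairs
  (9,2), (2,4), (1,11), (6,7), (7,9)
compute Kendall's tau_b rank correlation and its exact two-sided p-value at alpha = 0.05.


Step 1: Enumerate the 10 unordered pairs (i,j) with i<j and classify each by sign(x_j-x_i) * sign(y_j-y_i).
  (1,2):dx=-7,dy=+2->D; (1,3):dx=-8,dy=+9->D; (1,4):dx=-3,dy=+5->D; (1,5):dx=-2,dy=+7->D
  (2,3):dx=-1,dy=+7->D; (2,4):dx=+4,dy=+3->C; (2,5):dx=+5,dy=+5->C; (3,4):dx=+5,dy=-4->D
  (3,5):dx=+6,dy=-2->D; (4,5):dx=+1,dy=+2->C
Step 2: C = 3, D = 7, total pairs = 10.
Step 3: tau = (C - D)/(n(n-1)/2) = (3 - 7)/10 = -0.400000.
Step 4: Exact two-sided p-value (enumerate n! = 120 permutations of y under H0): p = 0.483333.
Step 5: alpha = 0.05. fail to reject H0.

tau_b = -0.4000 (C=3, D=7), p = 0.483333, fail to reject H0.


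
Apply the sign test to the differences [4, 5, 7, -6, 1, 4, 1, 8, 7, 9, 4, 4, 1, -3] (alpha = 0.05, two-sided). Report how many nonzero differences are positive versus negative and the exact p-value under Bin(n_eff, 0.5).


Step 1: Discard zero differences. Original n = 14; n_eff = number of nonzero differences = 14.
Nonzero differences (with sign): +4, +5, +7, -6, +1, +4, +1, +8, +7, +9, +4, +4, +1, -3
Step 2: Count signs: positive = 12, negative = 2.
Step 3: Under H0: P(positive) = 0.5, so the number of positives S ~ Bin(14, 0.5).
Step 4: Two-sided exact p-value = sum of Bin(14,0.5) probabilities at or below the observed probability = 0.012939.
Step 5: alpha = 0.05. reject H0.

n_eff = 14, pos = 12, neg = 2, p = 0.012939, reject H0.


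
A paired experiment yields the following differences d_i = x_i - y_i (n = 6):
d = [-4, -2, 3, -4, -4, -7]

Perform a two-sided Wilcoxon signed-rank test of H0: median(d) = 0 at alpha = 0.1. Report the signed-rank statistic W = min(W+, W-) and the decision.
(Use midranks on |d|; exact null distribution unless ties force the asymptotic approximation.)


Step 1: Drop any zero differences (none here) and take |d_i|.
|d| = [4, 2, 3, 4, 4, 7]
Step 2: Midrank |d_i| (ties get averaged ranks).
ranks: |4|->4, |2|->1, |3|->2, |4|->4, |4|->4, |7|->6
Step 3: Attach original signs; sum ranks with positive sign and with negative sign.
W+ = 2 = 2
W- = 4 + 1 + 4 + 4 + 6 = 19
(Check: W+ + W- = 21 should equal n(n+1)/2 = 21.)
Step 4: Test statistic W = min(W+, W-) = 2.
Step 5: Ties in |d|, so use the tie-corrected normal approximation.
        E[W] = n(n+1)/4 = 6*7/4 = 10.5.
        Tie groups: |d|=4 (t=3); sum(t^3 - t) = 24.
        Var[W] = n(n+1)(2n+1)/24 - sum(t^3-t)/48 = 546/24 - 24/48 = 22.25.
        z = (W - E[W]) / sqrt(Var[W]) = (2 - 10.5) / 4.7170 = -1.8020.
        Two-sided p = 2*Phi(z) = 0.071546.
Step 6: alpha = 0.1. reject H0.

W+ = 2, W- = 19, W = min = 2, p = 0.071546, reject H0.


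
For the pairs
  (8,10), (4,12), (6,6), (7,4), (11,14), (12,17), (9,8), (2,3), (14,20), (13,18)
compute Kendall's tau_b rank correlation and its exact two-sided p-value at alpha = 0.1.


Step 1: Enumerate the 45 unordered pairs (i,j) with i<j and classify each by sign(x_j-x_i) * sign(y_j-y_i).
  (1,2):dx=-4,dy=+2->D; (1,3):dx=-2,dy=-4->C; (1,4):dx=-1,dy=-6->C; (1,5):dx=+3,dy=+4->C
  (1,6):dx=+4,dy=+7->C; (1,7):dx=+1,dy=-2->D; (1,8):dx=-6,dy=-7->C; (1,9):dx=+6,dy=+10->C
  (1,10):dx=+5,dy=+8->C; (2,3):dx=+2,dy=-6->D; (2,4):dx=+3,dy=-8->D; (2,5):dx=+7,dy=+2->C
  (2,6):dx=+8,dy=+5->C; (2,7):dx=+5,dy=-4->D; (2,8):dx=-2,dy=-9->C; (2,9):dx=+10,dy=+8->C
  (2,10):dx=+9,dy=+6->C; (3,4):dx=+1,dy=-2->D; (3,5):dx=+5,dy=+8->C; (3,6):dx=+6,dy=+11->C
  (3,7):dx=+3,dy=+2->C; (3,8):dx=-4,dy=-3->C; (3,9):dx=+8,dy=+14->C; (3,10):dx=+7,dy=+12->C
  (4,5):dx=+4,dy=+10->C; (4,6):dx=+5,dy=+13->C; (4,7):dx=+2,dy=+4->C; (4,8):dx=-5,dy=-1->C
  (4,9):dx=+7,dy=+16->C; (4,10):dx=+6,dy=+14->C; (5,6):dx=+1,dy=+3->C; (5,7):dx=-2,dy=-6->C
  (5,8):dx=-9,dy=-11->C; (5,9):dx=+3,dy=+6->C; (5,10):dx=+2,dy=+4->C; (6,7):dx=-3,dy=-9->C
  (6,8):dx=-10,dy=-14->C; (6,9):dx=+2,dy=+3->C; (6,10):dx=+1,dy=+1->C; (7,8):dx=-7,dy=-5->C
  (7,9):dx=+5,dy=+12->C; (7,10):dx=+4,dy=+10->C; (8,9):dx=+12,dy=+17->C; (8,10):dx=+11,dy=+15->C
  (9,10):dx=-1,dy=-2->C
Step 2: C = 39, D = 6, total pairs = 45.
Step 3: tau = (C - D)/(n(n-1)/2) = (39 - 6)/45 = 0.733333.
Step 4: Exact two-sided p-value (enumerate n! = 3628800 permutations of y under H0): p = 0.002213.
Step 5: alpha = 0.1. reject H0.

tau_b = 0.7333 (C=39, D=6), p = 0.002213, reject H0.


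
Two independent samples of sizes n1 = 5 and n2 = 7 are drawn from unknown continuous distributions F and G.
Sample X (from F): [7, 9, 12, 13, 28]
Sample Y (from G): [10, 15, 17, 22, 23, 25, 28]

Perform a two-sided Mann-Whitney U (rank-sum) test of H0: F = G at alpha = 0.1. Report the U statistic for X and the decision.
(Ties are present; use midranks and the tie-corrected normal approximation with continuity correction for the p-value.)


Step 1: Combine and sort all 12 observations; assign midranks.
sorted (value, group): (7,X), (9,X), (10,Y), (12,X), (13,X), (15,Y), (17,Y), (22,Y), (23,Y), (25,Y), (28,X), (28,Y)
ranks: 7->1, 9->2, 10->3, 12->4, 13->5, 15->6, 17->7, 22->8, 23->9, 25->10, 28->11.5, 28->11.5
Step 2: Rank sum for X: R1 = 1 + 2 + 4 + 5 + 11.5 = 23.5.
Step 3: U_X = R1 - n1(n1+1)/2 = 23.5 - 5*6/2 = 23.5 - 15 = 8.5.
       U_Y = n1*n2 - U_X = 35 - 8.5 = 26.5.
Step 4: Ties are present, so use the tie-corrected normal approximation (with continuity correction) for the p-value.
Step 5: p-value = 0.166721; compare to alpha = 0.1. fail to reject H0.

U_X = 8.5, p = 0.166721, fail to reject H0 at alpha = 0.1.


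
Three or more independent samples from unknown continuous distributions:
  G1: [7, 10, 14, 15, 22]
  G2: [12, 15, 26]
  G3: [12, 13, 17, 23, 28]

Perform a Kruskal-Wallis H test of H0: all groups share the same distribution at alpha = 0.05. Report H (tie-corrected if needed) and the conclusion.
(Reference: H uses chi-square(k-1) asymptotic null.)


Step 1: Combine all N = 13 observations and assign midranks.
sorted (value, group, rank): (7,G1,1), (10,G1,2), (12,G2,3.5), (12,G3,3.5), (13,G3,5), (14,G1,6), (15,G1,7.5), (15,G2,7.5), (17,G3,9), (22,G1,10), (23,G3,11), (26,G2,12), (28,G3,13)
Step 2: Sum ranks within each group.
R_1 = 26.5 (n_1 = 5)
R_2 = 23 (n_2 = 3)
R_3 = 41.5 (n_3 = 5)
Step 3: H = 12/(N(N+1)) * sum(R_i^2/n_i) - 3(N+1)
     = 12/(13*14) * (26.5^2/5 + 23^2/3 + 41.5^2/5) - 3*14
     = 0.065934 * 661.233 - 42
     = 1.597802.
Step 4: Ties present; correction factor C = 1 - 12/(13^3 - 13) = 0.994505. Corrected H = 1.597802 / 0.994505 = 1.606630.
Step 5: Under H0, H ~ chi^2(2); p-value = 0.447842.
Step 6: alpha = 0.05. fail to reject H0.

H = 1.6066, df = 2, p = 0.447842, fail to reject H0.


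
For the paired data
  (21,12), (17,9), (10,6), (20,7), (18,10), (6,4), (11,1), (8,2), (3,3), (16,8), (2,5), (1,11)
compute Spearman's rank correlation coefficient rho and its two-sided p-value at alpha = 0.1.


Step 1: Rank x and y separately (midranks; no ties here).
rank(x): 21->12, 17->9, 10->6, 20->11, 18->10, 6->4, 11->7, 8->5, 3->3, 16->8, 2->2, 1->1
rank(y): 12->12, 9->9, 6->6, 7->7, 10->10, 4->4, 1->1, 2->2, 3->3, 8->8, 5->5, 11->11
Step 2: d_i = R_x(i) - R_y(i); compute d_i^2.
  (12-12)^2=0, (9-9)^2=0, (6-6)^2=0, (11-7)^2=16, (10-10)^2=0, (4-4)^2=0, (7-1)^2=36, (5-2)^2=9, (3-3)^2=0, (8-8)^2=0, (2-5)^2=9, (1-11)^2=100
sum(d^2) = 170.
Step 3: rho = 1 - 6*170 / (12*(12^2 - 1)) = 1 - 1020/1716 = 0.405594.
Step 4: Under H0, t = rho * sqrt((n-2)/(1-rho^2)) = 1.4032 ~ t(10).
Step 5: Two-sided p-value from the t-distribution with 10 df = 0.190836.
Step 6: alpha = 0.1. fail to reject H0.

rho = 0.4056, p = 0.190836, fail to reject H0 at alpha = 0.1.


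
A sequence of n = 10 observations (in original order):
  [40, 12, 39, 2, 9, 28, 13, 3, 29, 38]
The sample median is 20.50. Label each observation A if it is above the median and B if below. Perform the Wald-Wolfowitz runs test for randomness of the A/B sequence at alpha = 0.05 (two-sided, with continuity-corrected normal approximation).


Step 1: Compute median = 20.50; label A = above, B = below.
Labels in order: ABABBABBAA  (n_A = 5, n_B = 5)
Step 2: Count runs R = 7.
Step 3: Under H0 (random ordering), E[R] = 2*n_A*n_B/(n_A+n_B) + 1 = 2*5*5/10 + 1 = 6.0000.
        Var[R] = 2*n_A*n_B*(2*n_A*n_B - n_A - n_B) / ((n_A+n_B)^2 * (n_A+n_B-1)) = 2000/900 = 2.2222.
        SD[R] = 1.4907.
Step 4: Continuity-corrected z = (R - 0.5 - E[R]) / SD[R] = (7 - 0.5 - 6.0000) / 1.4907 = 0.3354.
Step 5: Two-sided p-value via normal approximation = 2*(1 - Phi(|z|)) = 0.737316.
Step 6: alpha = 0.05. fail to reject H0.

R = 7, z = 0.3354, p = 0.737316, fail to reject H0.


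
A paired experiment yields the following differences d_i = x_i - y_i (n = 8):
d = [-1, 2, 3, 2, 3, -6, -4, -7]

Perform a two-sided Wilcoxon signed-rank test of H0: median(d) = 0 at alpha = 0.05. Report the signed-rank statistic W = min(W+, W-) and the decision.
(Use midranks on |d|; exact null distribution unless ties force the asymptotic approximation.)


Step 1: Drop any zero differences (none here) and take |d_i|.
|d| = [1, 2, 3, 2, 3, 6, 4, 7]
Step 2: Midrank |d_i| (ties get averaged ranks).
ranks: |1|->1, |2|->2.5, |3|->4.5, |2|->2.5, |3|->4.5, |6|->7, |4|->6, |7|->8
Step 3: Attach original signs; sum ranks with positive sign and with negative sign.
W+ = 2.5 + 4.5 + 2.5 + 4.5 = 14
W- = 1 + 7 + 6 + 8 = 22
(Check: W+ + W- = 36 should equal n(n+1)/2 = 36.)
Step 4: Test statistic W = min(W+, W-) = 14.
Step 5: Ties in |d|, so use the tie-corrected normal approximation.
        E[W] = n(n+1)/4 = 8*9/4 = 18.
        Tie groups: |d|=2 (t=2), |d|=3 (t=2); sum(t^3 - t) = 12.
        Var[W] = n(n+1)(2n+1)/24 - sum(t^3-t)/48 = 1224/24 - 12/48 = 50.75.
        z = (W - E[W]) / sqrt(Var[W]) = (14 - 18) / 7.1239 = -0.5615.
        Two-sided p = 2*Phi(z) = 0.574464.
Step 6: alpha = 0.05. fail to reject H0.

W+ = 14, W- = 22, W = min = 14, p = 0.574464, fail to reject H0.


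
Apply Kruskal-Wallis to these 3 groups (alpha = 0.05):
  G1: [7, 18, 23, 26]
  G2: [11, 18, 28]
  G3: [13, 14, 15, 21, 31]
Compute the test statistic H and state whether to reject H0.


Step 1: Combine all N = 12 observations and assign midranks.
sorted (value, group, rank): (7,G1,1), (11,G2,2), (13,G3,3), (14,G3,4), (15,G3,5), (18,G1,6.5), (18,G2,6.5), (21,G3,8), (23,G1,9), (26,G1,10), (28,G2,11), (31,G3,12)
Step 2: Sum ranks within each group.
R_1 = 26.5 (n_1 = 4)
R_2 = 19.5 (n_2 = 3)
R_3 = 32 (n_3 = 5)
Step 3: H = 12/(N(N+1)) * sum(R_i^2/n_i) - 3(N+1)
     = 12/(12*13) * (26.5^2/4 + 19.5^2/3 + 32^2/5) - 3*13
     = 0.076923 * 507.113 - 39
     = 0.008654.
Step 4: Ties present; correction factor C = 1 - 6/(12^3 - 12) = 0.996503. Corrected H = 0.008654 / 0.996503 = 0.008684.
Step 5: Under H0, H ~ chi^2(2); p-value = 0.995667.
Step 6: alpha = 0.05. fail to reject H0.

H = 0.0087, df = 2, p = 0.995667, fail to reject H0.


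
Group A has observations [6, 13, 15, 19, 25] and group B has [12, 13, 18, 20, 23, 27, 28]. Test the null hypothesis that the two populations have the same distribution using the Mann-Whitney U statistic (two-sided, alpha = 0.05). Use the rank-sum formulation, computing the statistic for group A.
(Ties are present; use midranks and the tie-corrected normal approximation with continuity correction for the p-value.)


Step 1: Combine and sort all 12 observations; assign midranks.
sorted (value, group): (6,X), (12,Y), (13,X), (13,Y), (15,X), (18,Y), (19,X), (20,Y), (23,Y), (25,X), (27,Y), (28,Y)
ranks: 6->1, 12->2, 13->3.5, 13->3.5, 15->5, 18->6, 19->7, 20->8, 23->9, 25->10, 27->11, 28->12
Step 2: Rank sum for X: R1 = 1 + 3.5 + 5 + 7 + 10 = 26.5.
Step 3: U_X = R1 - n1(n1+1)/2 = 26.5 - 5*6/2 = 26.5 - 15 = 11.5.
       U_Y = n1*n2 - U_X = 35 - 11.5 = 23.5.
Step 4: Ties are present, so use the tie-corrected normal approximation (with continuity correction) for the p-value.
Step 5: p-value = 0.370914; compare to alpha = 0.05. fail to reject H0.

U_X = 11.5, p = 0.370914, fail to reject H0 at alpha = 0.05.


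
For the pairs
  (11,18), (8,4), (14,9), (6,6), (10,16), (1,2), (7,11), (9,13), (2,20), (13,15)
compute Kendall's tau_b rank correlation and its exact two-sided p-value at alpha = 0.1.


Step 1: Enumerate the 45 unordered pairs (i,j) with i<j and classify each by sign(x_j-x_i) * sign(y_j-y_i).
  (1,2):dx=-3,dy=-14->C; (1,3):dx=+3,dy=-9->D; (1,4):dx=-5,dy=-12->C; (1,5):dx=-1,dy=-2->C
  (1,6):dx=-10,dy=-16->C; (1,7):dx=-4,dy=-7->C; (1,8):dx=-2,dy=-5->C; (1,9):dx=-9,dy=+2->D
  (1,10):dx=+2,dy=-3->D; (2,3):dx=+6,dy=+5->C; (2,4):dx=-2,dy=+2->D; (2,5):dx=+2,dy=+12->C
  (2,6):dx=-7,dy=-2->C; (2,7):dx=-1,dy=+7->D; (2,8):dx=+1,dy=+9->C; (2,9):dx=-6,dy=+16->D
  (2,10):dx=+5,dy=+11->C; (3,4):dx=-8,dy=-3->C; (3,5):dx=-4,dy=+7->D; (3,6):dx=-13,dy=-7->C
  (3,7):dx=-7,dy=+2->D; (3,8):dx=-5,dy=+4->D; (3,9):dx=-12,dy=+11->D; (3,10):dx=-1,dy=+6->D
  (4,5):dx=+4,dy=+10->C; (4,6):dx=-5,dy=-4->C; (4,7):dx=+1,dy=+5->C; (4,8):dx=+3,dy=+7->C
  (4,9):dx=-4,dy=+14->D; (4,10):dx=+7,dy=+9->C; (5,6):dx=-9,dy=-14->C; (5,7):dx=-3,dy=-5->C
  (5,8):dx=-1,dy=-3->C; (5,9):dx=-8,dy=+4->D; (5,10):dx=+3,dy=-1->D; (6,7):dx=+6,dy=+9->C
  (6,8):dx=+8,dy=+11->C; (6,9):dx=+1,dy=+18->C; (6,10):dx=+12,dy=+13->C; (7,8):dx=+2,dy=+2->C
  (7,9):dx=-5,dy=+9->D; (7,10):dx=+6,dy=+4->C; (8,9):dx=-7,dy=+7->D; (8,10):dx=+4,dy=+2->C
  (9,10):dx=+11,dy=-5->D
Step 2: C = 28, D = 17, total pairs = 45.
Step 3: tau = (C - D)/(n(n-1)/2) = (28 - 17)/45 = 0.244444.
Step 4: Exact two-sided p-value (enumerate n! = 3628800 permutations of y under H0): p = 0.380720.
Step 5: alpha = 0.1. fail to reject H0.

tau_b = 0.2444 (C=28, D=17), p = 0.380720, fail to reject H0.


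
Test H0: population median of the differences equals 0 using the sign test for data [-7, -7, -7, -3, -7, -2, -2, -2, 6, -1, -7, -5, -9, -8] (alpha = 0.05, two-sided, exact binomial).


Step 1: Discard zero differences. Original n = 14; n_eff = number of nonzero differences = 14.
Nonzero differences (with sign): -7, -7, -7, -3, -7, -2, -2, -2, +6, -1, -7, -5, -9, -8
Step 2: Count signs: positive = 1, negative = 13.
Step 3: Under H0: P(positive) = 0.5, so the number of positives S ~ Bin(14, 0.5).
Step 4: Two-sided exact p-value = sum of Bin(14,0.5) probabilities at or below the observed probability = 0.001831.
Step 5: alpha = 0.05. reject H0.

n_eff = 14, pos = 1, neg = 13, p = 0.001831, reject H0.


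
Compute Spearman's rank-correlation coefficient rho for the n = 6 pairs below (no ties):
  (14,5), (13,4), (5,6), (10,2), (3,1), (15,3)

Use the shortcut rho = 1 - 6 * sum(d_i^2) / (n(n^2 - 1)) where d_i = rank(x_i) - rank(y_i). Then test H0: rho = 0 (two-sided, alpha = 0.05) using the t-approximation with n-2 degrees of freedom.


Step 1: Rank x and y separately (midranks; no ties here).
rank(x): 14->5, 13->4, 5->2, 10->3, 3->1, 15->6
rank(y): 5->5, 4->4, 6->6, 2->2, 1->1, 3->3
Step 2: d_i = R_x(i) - R_y(i); compute d_i^2.
  (5-5)^2=0, (4-4)^2=0, (2-6)^2=16, (3-2)^2=1, (1-1)^2=0, (6-3)^2=9
sum(d^2) = 26.
Step 3: rho = 1 - 6*26 / (6*(6^2 - 1)) = 1 - 156/210 = 0.257143.
Step 4: Under H0, t = rho * sqrt((n-2)/(1-rho^2)) = 0.5322 ~ t(4).
Step 5: Two-sided p-value from the t-distribution with 4 df = 0.622787.
Step 6: alpha = 0.05. fail to reject H0.

rho = 0.2571, p = 0.622787, fail to reject H0 at alpha = 0.05.


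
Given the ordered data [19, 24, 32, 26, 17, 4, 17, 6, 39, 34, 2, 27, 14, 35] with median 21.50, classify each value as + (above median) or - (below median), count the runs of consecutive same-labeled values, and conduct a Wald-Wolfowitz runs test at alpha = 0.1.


Step 1: Compute median = 21.50; label A = above, B = below.
Labels in order: BAAABBBBAABABA  (n_A = 7, n_B = 7)
Step 2: Count runs R = 8.
Step 3: Under H0 (random ordering), E[R] = 2*n_A*n_B/(n_A+n_B) + 1 = 2*7*7/14 + 1 = 8.0000.
        Var[R] = 2*n_A*n_B*(2*n_A*n_B - n_A - n_B) / ((n_A+n_B)^2 * (n_A+n_B-1)) = 8232/2548 = 3.2308.
        SD[R] = 1.7974.
Step 4: R = E[R], so z = 0 with no continuity correction.
Step 5: Two-sided p-value via normal approximation = 2*(1 - Phi(|z|)) = 1.000000.
Step 6: alpha = 0.1. fail to reject H0.

R = 8, z = 0.0000, p = 1.000000, fail to reject H0.


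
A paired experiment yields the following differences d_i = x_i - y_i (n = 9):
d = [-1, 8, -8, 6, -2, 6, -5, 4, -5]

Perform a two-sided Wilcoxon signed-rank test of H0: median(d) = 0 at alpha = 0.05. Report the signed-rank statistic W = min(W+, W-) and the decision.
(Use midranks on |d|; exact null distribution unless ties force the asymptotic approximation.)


Step 1: Drop any zero differences (none here) and take |d_i|.
|d| = [1, 8, 8, 6, 2, 6, 5, 4, 5]
Step 2: Midrank |d_i| (ties get averaged ranks).
ranks: |1|->1, |8|->8.5, |8|->8.5, |6|->6.5, |2|->2, |6|->6.5, |5|->4.5, |4|->3, |5|->4.5
Step 3: Attach original signs; sum ranks with positive sign and with negative sign.
W+ = 8.5 + 6.5 + 6.5 + 3 = 24.5
W- = 1 + 8.5 + 2 + 4.5 + 4.5 = 20.5
(Check: W+ + W- = 45 should equal n(n+1)/2 = 45.)
Step 4: Test statistic W = min(W+, W-) = 20.5.
Step 5: Ties in |d|, so use the tie-corrected normal approximation.
        E[W] = n(n+1)/4 = 9*10/4 = 22.5.
        Tie groups: |d|=5 (t=2), |d|=6 (t=2), |d|=8 (t=2); sum(t^3 - t) = 18.
        Var[W] = n(n+1)(2n+1)/24 - sum(t^3-t)/48 = 1710/24 - 18/48 = 70.875.
        z = (W - E[W]) / sqrt(Var[W]) = (20.5 - 22.5) / 8.4187 = -0.2376.
        Two-sided p = 2*Phi(z) = 0.812218.
Step 6: alpha = 0.05. fail to reject H0.

W+ = 24.5, W- = 20.5, W = min = 20.5, p = 0.812218, fail to reject H0.


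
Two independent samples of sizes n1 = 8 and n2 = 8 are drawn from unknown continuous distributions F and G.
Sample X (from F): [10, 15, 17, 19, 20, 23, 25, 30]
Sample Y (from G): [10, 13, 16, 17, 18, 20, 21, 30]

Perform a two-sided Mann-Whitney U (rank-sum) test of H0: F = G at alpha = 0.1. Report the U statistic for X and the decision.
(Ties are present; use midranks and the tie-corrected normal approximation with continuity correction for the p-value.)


Step 1: Combine and sort all 16 observations; assign midranks.
sorted (value, group): (10,X), (10,Y), (13,Y), (15,X), (16,Y), (17,X), (17,Y), (18,Y), (19,X), (20,X), (20,Y), (21,Y), (23,X), (25,X), (30,X), (30,Y)
ranks: 10->1.5, 10->1.5, 13->3, 15->4, 16->5, 17->6.5, 17->6.5, 18->8, 19->9, 20->10.5, 20->10.5, 21->12, 23->13, 25->14, 30->15.5, 30->15.5
Step 2: Rank sum for X: R1 = 1.5 + 4 + 6.5 + 9 + 10.5 + 13 + 14 + 15.5 = 74.
Step 3: U_X = R1 - n1(n1+1)/2 = 74 - 8*9/2 = 74 - 36 = 38.
       U_Y = n1*n2 - U_X = 64 - 38 = 26.
Step 4: Ties are present, so use the tie-corrected normal approximation (with continuity correction) for the p-value.
Step 5: p-value = 0.562372; compare to alpha = 0.1. fail to reject H0.

U_X = 38, p = 0.562372, fail to reject H0 at alpha = 0.1.


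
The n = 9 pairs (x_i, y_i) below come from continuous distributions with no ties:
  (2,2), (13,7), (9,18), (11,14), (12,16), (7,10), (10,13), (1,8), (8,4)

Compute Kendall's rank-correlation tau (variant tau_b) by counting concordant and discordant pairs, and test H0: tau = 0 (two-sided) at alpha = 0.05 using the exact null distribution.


Step 1: Enumerate the 36 unordered pairs (i,j) with i<j and classify each by sign(x_j-x_i) * sign(y_j-y_i).
  (1,2):dx=+11,dy=+5->C; (1,3):dx=+7,dy=+16->C; (1,4):dx=+9,dy=+12->C; (1,5):dx=+10,dy=+14->C
  (1,6):dx=+5,dy=+8->C; (1,7):dx=+8,dy=+11->C; (1,8):dx=-1,dy=+6->D; (1,9):dx=+6,dy=+2->C
  (2,3):dx=-4,dy=+11->D; (2,4):dx=-2,dy=+7->D; (2,5):dx=-1,dy=+9->D; (2,6):dx=-6,dy=+3->D
  (2,7):dx=-3,dy=+6->D; (2,8):dx=-12,dy=+1->D; (2,9):dx=-5,dy=-3->C; (3,4):dx=+2,dy=-4->D
  (3,5):dx=+3,dy=-2->D; (3,6):dx=-2,dy=-8->C; (3,7):dx=+1,dy=-5->D; (3,8):dx=-8,dy=-10->C
  (3,9):dx=-1,dy=-14->C; (4,5):dx=+1,dy=+2->C; (4,6):dx=-4,dy=-4->C; (4,7):dx=-1,dy=-1->C
  (4,8):dx=-10,dy=-6->C; (4,9):dx=-3,dy=-10->C; (5,6):dx=-5,dy=-6->C; (5,7):dx=-2,dy=-3->C
  (5,8):dx=-11,dy=-8->C; (5,9):dx=-4,dy=-12->C; (6,7):dx=+3,dy=+3->C; (6,8):dx=-6,dy=-2->C
  (6,9):dx=+1,dy=-6->D; (7,8):dx=-9,dy=-5->C; (7,9):dx=-2,dy=-9->C; (8,9):dx=+7,dy=-4->D
Step 2: C = 24, D = 12, total pairs = 36.
Step 3: tau = (C - D)/(n(n-1)/2) = (24 - 12)/36 = 0.333333.
Step 4: Exact two-sided p-value (enumerate n! = 362880 permutations of y under H0): p = 0.259518.
Step 5: alpha = 0.05. fail to reject H0.

tau_b = 0.3333 (C=24, D=12), p = 0.259518, fail to reject H0.


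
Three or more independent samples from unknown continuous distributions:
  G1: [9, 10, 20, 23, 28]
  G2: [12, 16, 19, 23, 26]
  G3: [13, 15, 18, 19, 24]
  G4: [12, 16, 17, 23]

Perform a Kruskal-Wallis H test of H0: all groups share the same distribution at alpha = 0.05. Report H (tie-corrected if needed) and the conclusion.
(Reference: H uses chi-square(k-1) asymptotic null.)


Step 1: Combine all N = 19 observations and assign midranks.
sorted (value, group, rank): (9,G1,1), (10,G1,2), (12,G2,3.5), (12,G4,3.5), (13,G3,5), (15,G3,6), (16,G2,7.5), (16,G4,7.5), (17,G4,9), (18,G3,10), (19,G2,11.5), (19,G3,11.5), (20,G1,13), (23,G1,15), (23,G2,15), (23,G4,15), (24,G3,17), (26,G2,18), (28,G1,19)
Step 2: Sum ranks within each group.
R_1 = 50 (n_1 = 5)
R_2 = 55.5 (n_2 = 5)
R_3 = 49.5 (n_3 = 5)
R_4 = 35 (n_4 = 4)
Step 3: H = 12/(N(N+1)) * sum(R_i^2/n_i) - 3(N+1)
     = 12/(19*20) * (50^2/5 + 55.5^2/5 + 49.5^2/5 + 35^2/4) - 3*20
     = 0.031579 * 1912.35 - 60
     = 0.390000.
Step 4: Ties present; correction factor C = 1 - 42/(19^3 - 19) = 0.993860. Corrected H = 0.390000 / 0.993860 = 0.392410.
Step 5: Under H0, H ~ chi^2(3); p-value = 0.941806.
Step 6: alpha = 0.05. fail to reject H0.

H = 0.3924, df = 3, p = 0.941806, fail to reject H0.


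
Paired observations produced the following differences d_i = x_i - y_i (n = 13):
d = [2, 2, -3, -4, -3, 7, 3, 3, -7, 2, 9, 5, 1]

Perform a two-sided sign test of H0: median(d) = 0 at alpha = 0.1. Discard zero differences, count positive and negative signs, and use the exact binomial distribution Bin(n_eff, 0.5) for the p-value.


Step 1: Discard zero differences. Original n = 13; n_eff = number of nonzero differences = 13.
Nonzero differences (with sign): +2, +2, -3, -4, -3, +7, +3, +3, -7, +2, +9, +5, +1
Step 2: Count signs: positive = 9, negative = 4.
Step 3: Under H0: P(positive) = 0.5, so the number of positives S ~ Bin(13, 0.5).
Step 4: Two-sided exact p-value = sum of Bin(13,0.5) probabilities at or below the observed probability = 0.266846.
Step 5: alpha = 0.1. fail to reject H0.

n_eff = 13, pos = 9, neg = 4, p = 0.266846, fail to reject H0.
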